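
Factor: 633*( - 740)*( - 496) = 232336320 = 2^6 * 3^1*5^1*31^1*37^1*211^1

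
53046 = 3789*14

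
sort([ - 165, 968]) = [ - 165,968]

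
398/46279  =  398/46279= 0.01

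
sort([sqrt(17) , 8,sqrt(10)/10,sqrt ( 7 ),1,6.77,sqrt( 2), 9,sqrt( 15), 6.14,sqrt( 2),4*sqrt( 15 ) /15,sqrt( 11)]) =[sqrt( 10)/10,1,4*sqrt( 15) /15,  sqrt(2 ),sqrt ( 2),sqrt( 7), sqrt(11),sqrt (15 ), sqrt(17),  6.14, 6.77,8, 9 ]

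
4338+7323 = 11661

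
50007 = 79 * 633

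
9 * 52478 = 472302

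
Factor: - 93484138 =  - 2^1*11^1 * 71^1* 97^1*617^1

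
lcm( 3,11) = 33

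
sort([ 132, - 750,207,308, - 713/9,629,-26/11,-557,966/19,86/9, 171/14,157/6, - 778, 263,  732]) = [ - 778, - 750, - 557,  -  713/9 , - 26/11 , 86/9,171/14,157/6,966/19,132,207,263,  308,629,732 ]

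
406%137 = 132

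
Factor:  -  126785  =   - 5^1 * 25357^1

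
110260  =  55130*2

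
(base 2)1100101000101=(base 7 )24601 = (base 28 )871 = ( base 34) 5k9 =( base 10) 6469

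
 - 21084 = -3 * 7028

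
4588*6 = 27528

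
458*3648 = 1670784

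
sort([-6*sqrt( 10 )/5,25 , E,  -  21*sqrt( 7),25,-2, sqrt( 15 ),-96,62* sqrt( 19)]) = [ -96,-21*sqrt( 7), - 6*sqrt( 10) /5 , - 2 , E,sqrt( 15 ),25, 25, 62*sqrt(19)]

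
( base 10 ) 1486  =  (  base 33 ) 1c1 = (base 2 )10111001110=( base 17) 527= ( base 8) 2716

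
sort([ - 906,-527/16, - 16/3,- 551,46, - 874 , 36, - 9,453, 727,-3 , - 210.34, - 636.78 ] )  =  [-906,-874,-636.78, - 551, - 210.34, -527/16, - 9  , - 16/3,-3,  36, 46, 453, 727]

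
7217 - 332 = 6885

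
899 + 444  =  1343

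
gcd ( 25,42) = 1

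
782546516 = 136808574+645737942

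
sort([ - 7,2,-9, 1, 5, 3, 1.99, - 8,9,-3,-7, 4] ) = [ - 9,-8,  -  7, - 7,-3 , 1, 1.99,2,3, 4, 5, 9 ]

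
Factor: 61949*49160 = 2^3*5^1 * 1229^1*61949^1  =  3045412840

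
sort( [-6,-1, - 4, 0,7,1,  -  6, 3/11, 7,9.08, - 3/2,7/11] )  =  [ - 6 , - 6,  -  4, - 3/2, - 1 , 0,3/11, 7/11,1,  7, 7 , 9.08 ]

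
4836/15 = 1612/5 = 322.40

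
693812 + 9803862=10497674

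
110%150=110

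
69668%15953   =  5856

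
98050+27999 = 126049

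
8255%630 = 65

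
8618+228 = 8846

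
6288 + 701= 6989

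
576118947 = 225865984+350252963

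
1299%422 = 33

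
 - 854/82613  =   - 854/82613 = - 0.01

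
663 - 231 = 432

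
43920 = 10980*4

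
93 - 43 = 50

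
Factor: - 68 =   -  2^2*17^1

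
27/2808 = 1/104 =0.01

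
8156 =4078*2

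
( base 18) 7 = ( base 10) 7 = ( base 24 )7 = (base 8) 7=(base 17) 7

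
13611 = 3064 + 10547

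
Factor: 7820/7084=5^1*7^( - 1)*11^( - 1 )*17^1 = 85/77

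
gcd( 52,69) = 1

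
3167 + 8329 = 11496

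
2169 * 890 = 1930410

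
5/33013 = 5/33013 = 0.00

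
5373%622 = 397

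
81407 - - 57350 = 138757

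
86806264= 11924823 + 74881441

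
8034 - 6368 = 1666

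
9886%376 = 110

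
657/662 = 657/662 = 0.99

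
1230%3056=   1230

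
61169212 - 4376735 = 56792477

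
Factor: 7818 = 2^1 * 3^1*1303^1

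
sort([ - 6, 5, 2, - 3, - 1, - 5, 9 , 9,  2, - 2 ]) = [ - 6, - 5 , - 3, - 2, - 1, 2, 2, 5, 9, 9 ] 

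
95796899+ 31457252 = 127254151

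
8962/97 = 92+38/97=92.39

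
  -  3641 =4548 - 8189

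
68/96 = 17/24  =  0.71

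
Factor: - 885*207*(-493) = 3^3 * 5^1*17^1*23^1*29^1*59^1  =  90315135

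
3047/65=3047/65  =  46.88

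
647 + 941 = 1588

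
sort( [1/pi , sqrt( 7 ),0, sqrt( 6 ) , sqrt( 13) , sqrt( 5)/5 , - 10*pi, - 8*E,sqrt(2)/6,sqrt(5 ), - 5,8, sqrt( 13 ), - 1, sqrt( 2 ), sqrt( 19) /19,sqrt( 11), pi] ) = [  -  10 * pi, - 8 * E,-5,  -  1, 0 , sqrt(19)/19, sqrt(2)/6,1/pi,sqrt( 5)/5, sqrt( 2), sqrt( 5) , sqrt( 6), sqrt ( 7), pi,sqrt( 11), sqrt (13), sqrt( 13),8 ]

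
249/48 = 5 + 3/16 = 5.19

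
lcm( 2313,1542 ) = 4626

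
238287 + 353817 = 592104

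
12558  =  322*39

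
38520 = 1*38520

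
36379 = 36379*1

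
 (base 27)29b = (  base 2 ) 11010110000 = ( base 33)1IT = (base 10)1712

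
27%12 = 3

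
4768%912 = 208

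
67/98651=67/98651 =0.00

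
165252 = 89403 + 75849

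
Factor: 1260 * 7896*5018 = 2^6 * 3^3*5^1 * 7^2 * 13^1* 47^1*193^1=49923881280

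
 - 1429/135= - 1429/135=- 10.59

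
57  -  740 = - 683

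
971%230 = 51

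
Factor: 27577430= 2^1 * 5^1*2757743^1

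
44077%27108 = 16969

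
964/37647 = 964/37647= 0.03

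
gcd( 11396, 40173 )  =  7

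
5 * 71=355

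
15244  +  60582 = 75826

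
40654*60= 2439240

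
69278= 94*737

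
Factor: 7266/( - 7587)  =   - 2^1*3^( - 2)*7^1*173^1*281^( - 1 ) = - 2422/2529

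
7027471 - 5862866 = 1164605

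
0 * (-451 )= 0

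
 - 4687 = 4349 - 9036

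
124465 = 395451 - 270986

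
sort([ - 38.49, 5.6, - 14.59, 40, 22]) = [-38.49, - 14.59, 5.6, 22, 40 ]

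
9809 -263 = 9546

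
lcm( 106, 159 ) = 318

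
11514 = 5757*2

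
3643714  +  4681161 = 8324875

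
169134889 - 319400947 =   -  150266058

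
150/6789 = 50/2263=0.02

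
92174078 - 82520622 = 9653456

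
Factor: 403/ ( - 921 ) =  - 3^( - 1) * 13^1 * 31^1*307^( -1)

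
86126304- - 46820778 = 132947082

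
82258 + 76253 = 158511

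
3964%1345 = 1274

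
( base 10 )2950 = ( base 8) 5606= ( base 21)6EA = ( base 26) 49c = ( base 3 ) 11001021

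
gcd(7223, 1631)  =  233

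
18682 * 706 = 13189492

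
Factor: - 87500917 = - 7^2*29^1*139^1*443^1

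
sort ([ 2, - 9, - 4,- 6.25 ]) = [ - 9,  -  6.25, - 4, 2]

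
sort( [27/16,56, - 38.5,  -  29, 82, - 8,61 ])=[- 38.5,-29,- 8,27/16,  56, 61,82] 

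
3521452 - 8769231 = -5247779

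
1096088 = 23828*46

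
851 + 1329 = 2180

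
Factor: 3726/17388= 2^( - 1 ) * 3^1*7^( - 1 )  =  3/14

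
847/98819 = 121/14117=0.01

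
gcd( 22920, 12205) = 5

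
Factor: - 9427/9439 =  - 11^1*857^1*9439^( - 1)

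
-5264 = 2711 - 7975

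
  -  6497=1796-8293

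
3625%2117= 1508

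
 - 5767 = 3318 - 9085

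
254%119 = 16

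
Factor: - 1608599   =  - 1608599^1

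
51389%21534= 8321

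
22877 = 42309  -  19432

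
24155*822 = 19855410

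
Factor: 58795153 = 23^1*773^1*3307^1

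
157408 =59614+97794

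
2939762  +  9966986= 12906748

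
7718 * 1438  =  11098484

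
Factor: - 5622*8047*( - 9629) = 435618213186 = 2^1*3^1 * 13^1 * 619^1*937^1*9629^1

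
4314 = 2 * 2157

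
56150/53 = 1059 + 23/53=1059.43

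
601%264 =73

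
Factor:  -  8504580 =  - 2^2 *3^1 * 5^1 * 7^1*20249^1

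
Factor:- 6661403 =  - 7^3*19421^1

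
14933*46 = 686918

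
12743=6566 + 6177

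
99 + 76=175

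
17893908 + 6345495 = 24239403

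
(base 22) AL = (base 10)241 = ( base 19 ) CD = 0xf1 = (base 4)3301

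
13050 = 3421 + 9629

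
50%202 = 50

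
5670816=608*9327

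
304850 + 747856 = 1052706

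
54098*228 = 12334344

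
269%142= 127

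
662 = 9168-8506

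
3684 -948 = 2736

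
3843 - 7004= - 3161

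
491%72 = 59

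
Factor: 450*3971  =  1786950=2^1*3^2*5^2*11^1*19^2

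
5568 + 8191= 13759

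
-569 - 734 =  - 1303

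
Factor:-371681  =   - 137^1* 2713^1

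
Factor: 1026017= 109^1*9413^1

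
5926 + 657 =6583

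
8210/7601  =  8210/7601= 1.08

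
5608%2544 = 520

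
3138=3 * 1046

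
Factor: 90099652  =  2^2*547^1*41179^1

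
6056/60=100 + 14/15 =100.93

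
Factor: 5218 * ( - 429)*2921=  - 2^1*3^1*11^1*13^1*23^1*127^1 * 2609^1 = -6538722762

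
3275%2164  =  1111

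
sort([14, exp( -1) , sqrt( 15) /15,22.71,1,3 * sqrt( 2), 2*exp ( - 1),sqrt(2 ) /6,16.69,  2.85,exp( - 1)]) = [ sqrt( 2) /6, sqrt(15 ) /15,exp( - 1), exp( - 1) , 2*exp(- 1),1,2.85,  3*sqrt( 2 ),14, 16.69,22.71]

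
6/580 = 3/290 = 0.01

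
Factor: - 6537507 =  - 3^1*269^1*8101^1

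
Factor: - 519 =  - 3^1*173^1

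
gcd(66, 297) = 33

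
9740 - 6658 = 3082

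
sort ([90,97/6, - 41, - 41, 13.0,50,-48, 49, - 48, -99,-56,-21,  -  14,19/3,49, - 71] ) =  [ -99, - 71, - 56, -48, - 48, - 41 , - 41, - 21 , -14,19/3 , 13.0, 97/6,49, 49,50 , 90]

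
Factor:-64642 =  - 2^1*32321^1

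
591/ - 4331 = - 591/4331 = - 0.14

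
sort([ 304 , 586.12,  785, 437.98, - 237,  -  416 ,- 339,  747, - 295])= [ - 416, - 339, - 295,-237,  304,  437.98 , 586.12,747 , 785]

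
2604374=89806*29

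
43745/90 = 8749/18 = 486.06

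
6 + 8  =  14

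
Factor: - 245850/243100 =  - 2^( - 1)*3^1 * 13^( - 1)*17^( - 1)*149^1   =  - 447/442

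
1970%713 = 544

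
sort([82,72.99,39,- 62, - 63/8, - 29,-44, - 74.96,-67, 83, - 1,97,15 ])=[-74.96, - 67, - 62, - 44, - 29, - 63/8, - 1, 15,39,72.99, 82,83, 97]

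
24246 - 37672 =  - 13426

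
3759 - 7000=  - 3241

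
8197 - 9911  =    -  1714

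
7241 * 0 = 0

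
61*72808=4441288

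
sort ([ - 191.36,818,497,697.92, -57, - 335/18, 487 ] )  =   [  -  191.36, - 57, - 335/18, 487, 497,697.92,818 ] 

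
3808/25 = 3808/25 =152.32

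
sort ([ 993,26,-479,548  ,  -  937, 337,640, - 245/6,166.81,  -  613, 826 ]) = [-937, - 613,-479, - 245/6, 26,166.81,337,548,  640,  826, 993 ] 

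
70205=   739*95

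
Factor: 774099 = 3^2*86011^1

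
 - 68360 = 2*( - 34180)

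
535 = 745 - 210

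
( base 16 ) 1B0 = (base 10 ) 432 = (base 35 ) CC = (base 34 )co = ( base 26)gg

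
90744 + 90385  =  181129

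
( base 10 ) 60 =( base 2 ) 111100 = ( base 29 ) 22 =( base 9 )66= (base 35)1p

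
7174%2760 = 1654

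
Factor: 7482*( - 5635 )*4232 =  - 2^4*3^1 * 5^1*7^2*23^3*29^1*43^1  =  - 178425648240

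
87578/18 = 43789/9 = 4865.44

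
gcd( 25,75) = 25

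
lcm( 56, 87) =4872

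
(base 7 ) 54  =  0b100111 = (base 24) 1F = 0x27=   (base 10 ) 39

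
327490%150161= 27168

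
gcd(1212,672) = 12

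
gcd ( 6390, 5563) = 1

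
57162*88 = 5030256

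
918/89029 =54/5237 = 0.01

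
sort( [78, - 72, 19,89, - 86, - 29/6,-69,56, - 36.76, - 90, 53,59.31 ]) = [ - 90, -86, - 72, - 69, - 36.76, - 29/6,  19, 53,  56, 59.31, 78, 89]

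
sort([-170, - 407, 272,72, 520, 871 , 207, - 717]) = [ - 717,-407, - 170,72 , 207, 272,520, 871] 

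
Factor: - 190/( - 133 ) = 10/7 = 2^1 *5^1  *7^(-1 )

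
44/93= 44/93 = 0.47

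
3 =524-521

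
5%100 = 5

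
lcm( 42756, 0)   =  0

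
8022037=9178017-1155980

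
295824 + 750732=1046556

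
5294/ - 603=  - 9  +  133/603 = -8.78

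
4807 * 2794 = 13430758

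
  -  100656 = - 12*8388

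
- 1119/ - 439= 1119/439=   2.55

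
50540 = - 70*( - 722)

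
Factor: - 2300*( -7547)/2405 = 3471620/481 = 2^2*5^1*13^(-1)*23^1*37^( - 1 )*7547^1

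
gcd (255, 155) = 5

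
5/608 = 5/608 = 0.01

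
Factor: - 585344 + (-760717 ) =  - 1346061 = - 3^1 * 448687^1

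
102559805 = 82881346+19678459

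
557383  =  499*1117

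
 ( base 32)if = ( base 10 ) 591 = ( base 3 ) 210220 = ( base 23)12g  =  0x24f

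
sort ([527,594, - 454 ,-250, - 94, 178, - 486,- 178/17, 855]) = [ - 486, - 454, - 250, - 94, - 178/17, 178,527, 594,855 ]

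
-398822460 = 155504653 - 554327113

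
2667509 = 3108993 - 441484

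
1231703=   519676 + 712027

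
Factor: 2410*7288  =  2^4*5^1*241^1*911^1=17564080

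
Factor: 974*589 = 573686 =2^1*19^1*31^1*487^1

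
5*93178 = 465890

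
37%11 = 4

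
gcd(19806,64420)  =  2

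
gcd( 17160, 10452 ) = 156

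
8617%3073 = 2471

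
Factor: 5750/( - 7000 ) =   -  23/28 = -2^ ( - 2)*7^( - 1)*23^1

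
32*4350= 139200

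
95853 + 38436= 134289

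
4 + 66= 70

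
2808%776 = 480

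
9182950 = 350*26237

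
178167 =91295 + 86872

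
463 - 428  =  35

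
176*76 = 13376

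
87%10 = 7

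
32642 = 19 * 1718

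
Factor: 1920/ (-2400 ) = - 4/5=- 2^2*5^( - 1 )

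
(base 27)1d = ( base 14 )2c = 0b101000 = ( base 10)40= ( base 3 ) 1111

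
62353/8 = 7794 + 1/8 = 7794.12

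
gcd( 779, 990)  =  1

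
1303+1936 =3239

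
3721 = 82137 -78416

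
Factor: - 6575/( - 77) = 5^2*7^ (-1)*11^( -1 ) * 263^1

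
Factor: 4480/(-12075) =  - 128/345 = - 2^7*3^ ( - 1)*5^(- 1 )*23^ (-1) 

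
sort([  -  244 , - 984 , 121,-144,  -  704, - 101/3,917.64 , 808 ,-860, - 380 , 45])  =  [- 984, - 860,-704, - 380, - 244 , - 144, - 101/3, 45, 121,808,917.64]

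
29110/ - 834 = -35 + 40/417 = - 34.90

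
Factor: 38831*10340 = 2^2* 5^1*11^1*13^1*29^1*47^1*103^1 = 401512540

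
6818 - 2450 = 4368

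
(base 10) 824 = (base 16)338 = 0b1100111000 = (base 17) 2e8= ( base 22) 1FA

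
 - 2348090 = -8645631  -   - 6297541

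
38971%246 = 103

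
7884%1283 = 186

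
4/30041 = 4/30041 = 0.00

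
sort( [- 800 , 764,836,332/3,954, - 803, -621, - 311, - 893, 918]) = [ - 893,- 803,  -  800,-621 ,-311, 332/3,764, 836, 918,954]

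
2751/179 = 2751/179 = 15.37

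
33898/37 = 916+6/37 = 916.16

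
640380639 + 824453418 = 1464834057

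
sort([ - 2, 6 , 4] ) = [- 2,4 , 6 ] 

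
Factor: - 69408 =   -  2^5*3^2*241^1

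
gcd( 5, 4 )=1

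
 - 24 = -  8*3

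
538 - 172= 366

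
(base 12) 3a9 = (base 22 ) 13B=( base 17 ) 1G0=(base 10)561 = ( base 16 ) 231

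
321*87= 27927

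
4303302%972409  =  413666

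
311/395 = 311/395 = 0.79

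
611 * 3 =1833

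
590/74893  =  590/74893=0.01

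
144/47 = 144/47 = 3.06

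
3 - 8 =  - 5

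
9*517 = 4653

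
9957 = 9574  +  383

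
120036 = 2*60018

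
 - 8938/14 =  - 4469/7 = - 638.43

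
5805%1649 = 858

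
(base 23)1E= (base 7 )52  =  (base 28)19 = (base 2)100101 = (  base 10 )37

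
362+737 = 1099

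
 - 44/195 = -1 + 151/195 = - 0.23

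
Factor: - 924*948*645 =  - 564989040 = - 2^4*3^3*5^1*7^1*11^1* 43^1*79^1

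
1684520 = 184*9155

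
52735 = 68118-15383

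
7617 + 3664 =11281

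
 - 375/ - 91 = 4 + 11/91  =  4.12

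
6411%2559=1293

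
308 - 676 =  - 368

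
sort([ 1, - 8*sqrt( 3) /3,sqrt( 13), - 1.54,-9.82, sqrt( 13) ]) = [ - 9.82, - 8 * sqrt( 3 ) /3, -1.54, 1, sqrt( 13 ),sqrt(13 )]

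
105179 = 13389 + 91790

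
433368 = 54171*8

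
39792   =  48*829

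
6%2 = 0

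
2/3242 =1/1621 = 0.00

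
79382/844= 94 + 23/422  =  94.05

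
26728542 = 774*34533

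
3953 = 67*59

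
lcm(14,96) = 672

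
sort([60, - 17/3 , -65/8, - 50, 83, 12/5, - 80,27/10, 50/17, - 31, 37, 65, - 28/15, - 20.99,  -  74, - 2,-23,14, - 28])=[ - 80 , - 74, - 50,-31,  -  28 ,- 23, - 20.99, - 65/8,- 17/3, - 2, - 28/15, 12/5,27/10,50/17,14,37 , 60,65,83 ]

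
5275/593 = 5275/593=8.90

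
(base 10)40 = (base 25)1F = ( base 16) 28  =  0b101000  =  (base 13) 31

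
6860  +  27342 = 34202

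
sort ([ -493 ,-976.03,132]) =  [-976.03, - 493,132 ] 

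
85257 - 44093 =41164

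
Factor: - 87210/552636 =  - 95/602 = -2^( - 1 )*5^1*7^(-1)*19^1*43^( - 1)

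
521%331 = 190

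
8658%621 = 585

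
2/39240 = 1/19620 = 0.00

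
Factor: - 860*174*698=  -  104448720 = - 2^4*3^1*5^1 *29^1*43^1*349^1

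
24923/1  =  24923 = 24923.00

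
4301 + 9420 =13721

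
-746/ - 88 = 8 + 21/44 =8.48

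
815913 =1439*567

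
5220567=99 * 52733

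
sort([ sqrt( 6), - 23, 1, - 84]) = [- 84, - 23,1,sqrt( 6) ]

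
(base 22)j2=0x1a4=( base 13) 264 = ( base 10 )420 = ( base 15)1d0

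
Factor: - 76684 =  - 2^2*19^1 * 1009^1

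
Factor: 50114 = 2^1*25057^1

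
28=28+0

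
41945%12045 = 5810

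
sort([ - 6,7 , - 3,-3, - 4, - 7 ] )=[-7, - 6, - 4, - 3,  -  3,7 ] 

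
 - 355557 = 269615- 625172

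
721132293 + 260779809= 981912102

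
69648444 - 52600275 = 17048169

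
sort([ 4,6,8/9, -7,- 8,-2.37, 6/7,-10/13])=[ - 8, - 7,-2.37, - 10/13,6/7, 8/9, 4,6] 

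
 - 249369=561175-810544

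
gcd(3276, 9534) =42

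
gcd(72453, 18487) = 1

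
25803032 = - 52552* ( - 491)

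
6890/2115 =1378/423 = 3.26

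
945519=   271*3489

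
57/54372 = 19/18124 =0.00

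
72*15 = 1080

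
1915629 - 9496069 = -7580440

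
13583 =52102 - 38519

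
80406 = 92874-12468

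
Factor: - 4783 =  - 4783^1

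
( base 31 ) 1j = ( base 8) 62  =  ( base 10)50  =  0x32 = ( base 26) 1o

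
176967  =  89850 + 87117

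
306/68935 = 18/4055 = 0.00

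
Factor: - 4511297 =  - 7^1 * 103^1 * 6257^1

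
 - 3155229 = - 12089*261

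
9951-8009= 1942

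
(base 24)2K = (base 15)48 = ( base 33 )22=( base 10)68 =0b1000100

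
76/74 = 1+ 1/37 = 1.03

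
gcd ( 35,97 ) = 1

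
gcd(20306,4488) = 22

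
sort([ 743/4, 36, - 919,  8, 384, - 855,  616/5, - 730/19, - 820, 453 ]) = [ - 919, -855,-820, - 730/19,8,36,  616/5,743/4,384, 453]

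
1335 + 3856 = 5191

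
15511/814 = 15511/814 = 19.06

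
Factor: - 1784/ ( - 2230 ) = 2^2 *5^ ( - 1) =4/5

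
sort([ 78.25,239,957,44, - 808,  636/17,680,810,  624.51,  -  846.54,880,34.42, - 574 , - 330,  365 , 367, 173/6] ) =[-846.54, - 808, - 574, - 330,173/6, 34.42,636/17,  44,78.25,239,365, 367,  624.51,  680,810,880,957]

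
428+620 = 1048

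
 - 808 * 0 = 0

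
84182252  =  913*92204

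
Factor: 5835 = 3^1*5^1*389^1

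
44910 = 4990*9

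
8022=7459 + 563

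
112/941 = 112/941=0.12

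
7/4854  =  7/4854 = 0.00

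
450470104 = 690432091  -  239961987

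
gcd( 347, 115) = 1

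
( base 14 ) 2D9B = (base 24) E4D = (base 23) FA8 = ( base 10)8173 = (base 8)17755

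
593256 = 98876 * 6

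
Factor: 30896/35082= 15448/17541 = 2^3* 3^(  -  2 )*1931^1*1949^( - 1 )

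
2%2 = 0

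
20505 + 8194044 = 8214549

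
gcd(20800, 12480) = 4160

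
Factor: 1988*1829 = 2^2*7^1*31^1 * 59^1*71^1 = 3636052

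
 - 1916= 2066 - 3982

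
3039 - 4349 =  - 1310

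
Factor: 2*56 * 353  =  39536 = 2^4*7^1*353^1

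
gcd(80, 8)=8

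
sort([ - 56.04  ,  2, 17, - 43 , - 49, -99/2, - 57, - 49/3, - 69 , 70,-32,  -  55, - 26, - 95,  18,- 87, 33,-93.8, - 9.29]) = [ - 95,-93.8, - 87, - 69, - 57, - 56.04, - 55,-99/2, - 49, - 43, - 32, - 26, - 49/3, - 9.29 , 2,17,18, 33, 70]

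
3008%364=96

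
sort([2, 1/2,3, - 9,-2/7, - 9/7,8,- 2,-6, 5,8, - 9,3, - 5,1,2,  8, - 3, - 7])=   [  -  9, - 9,  -  7,-6, - 5, - 3,-2, -9/7, - 2/7, 1/2,1,  2, 2, 3, 3,5, 8,8 , 8 ]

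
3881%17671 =3881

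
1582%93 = 1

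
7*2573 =18011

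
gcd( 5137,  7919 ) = 1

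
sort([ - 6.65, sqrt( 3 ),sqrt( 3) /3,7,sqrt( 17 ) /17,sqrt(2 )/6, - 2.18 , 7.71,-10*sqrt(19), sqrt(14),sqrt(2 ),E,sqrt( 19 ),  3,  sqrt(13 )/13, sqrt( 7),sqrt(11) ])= [  -  10*sqrt(19), - 6.65, - 2.18,sqrt (2 ) /6,sqrt( 17)/17,sqrt(13 )/13,sqrt( 3 ) /3,sqrt(2),  sqrt( 3) , sqrt( 7), E, 3,  sqrt(11), sqrt(14),  sqrt( 19 ), 7, 7.71]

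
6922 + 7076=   13998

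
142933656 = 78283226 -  - 64650430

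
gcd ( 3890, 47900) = 10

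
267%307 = 267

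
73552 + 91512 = 165064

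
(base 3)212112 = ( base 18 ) 1h5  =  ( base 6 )2535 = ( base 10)635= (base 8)1173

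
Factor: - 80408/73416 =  - 23/21=   - 3^( - 1)*7^( - 1) * 23^1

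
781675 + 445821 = 1227496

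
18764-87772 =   -  69008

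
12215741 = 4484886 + 7730855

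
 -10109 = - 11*919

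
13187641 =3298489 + 9889152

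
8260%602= 434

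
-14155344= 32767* ( - 432)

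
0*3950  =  0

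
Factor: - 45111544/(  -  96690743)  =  2^3*181^ ( - 1)*1553^1*3631^1* 534203^( - 1 ) 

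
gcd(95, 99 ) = 1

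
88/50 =44/25 = 1.76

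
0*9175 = 0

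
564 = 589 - 25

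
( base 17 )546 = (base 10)1519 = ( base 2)10111101111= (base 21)397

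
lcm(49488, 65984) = 197952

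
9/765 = 1/85 = 0.01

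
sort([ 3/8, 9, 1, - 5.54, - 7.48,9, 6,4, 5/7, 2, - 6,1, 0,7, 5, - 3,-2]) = [-7.48, - 6,  -  5.54, - 3,-2, 0, 3/8,  5/7,1, 1, 2,  4,5, 6,7,9, 9 ]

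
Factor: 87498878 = 2^1* 109^1*401371^1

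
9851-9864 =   -  13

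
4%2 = 0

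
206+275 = 481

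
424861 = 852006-427145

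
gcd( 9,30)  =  3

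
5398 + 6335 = 11733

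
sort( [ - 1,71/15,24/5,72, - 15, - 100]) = [ - 100, - 15, - 1,71/15,  24/5, 72 ]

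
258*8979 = 2316582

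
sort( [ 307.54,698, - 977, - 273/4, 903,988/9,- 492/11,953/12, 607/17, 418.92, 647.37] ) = [-977,  -  273/4, - 492/11, 607/17, 953/12,988/9 , 307.54, 418.92,647.37,698, 903]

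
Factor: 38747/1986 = 2^( - 1)*3^( - 1)*331^( - 1)*38747^1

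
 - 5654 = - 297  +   - 5357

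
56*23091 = 1293096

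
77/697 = 77/697  =  0.11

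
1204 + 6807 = 8011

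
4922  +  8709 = 13631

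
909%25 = 9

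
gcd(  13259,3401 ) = 1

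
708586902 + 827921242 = 1536508144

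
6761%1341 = 56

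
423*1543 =652689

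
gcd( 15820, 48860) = 140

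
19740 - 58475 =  - 38735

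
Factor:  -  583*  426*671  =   - 166648218=- 2^1*3^1*11^2 * 53^1 * 61^1*71^1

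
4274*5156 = 22036744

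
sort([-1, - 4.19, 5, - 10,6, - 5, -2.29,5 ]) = [ - 10 , - 5, - 4.19,-2.29,-1,5,5, 6 ] 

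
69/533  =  69/533 = 0.13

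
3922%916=258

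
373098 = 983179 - 610081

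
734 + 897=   1631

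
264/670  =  132/335 = 0.39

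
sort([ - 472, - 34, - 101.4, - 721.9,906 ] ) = [ -721.9, -472, - 101.4, - 34, 906] 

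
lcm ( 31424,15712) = 31424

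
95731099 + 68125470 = 163856569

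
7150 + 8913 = 16063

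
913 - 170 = 743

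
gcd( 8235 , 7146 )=9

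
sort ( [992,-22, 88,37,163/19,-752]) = [ - 752,  -  22,163/19, 37,88, 992] 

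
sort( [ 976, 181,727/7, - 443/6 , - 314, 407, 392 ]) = [ - 314 , - 443/6, 727/7, 181 , 392, 407, 976]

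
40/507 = 40/507 = 0.08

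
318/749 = 318/749 = 0.42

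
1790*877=1569830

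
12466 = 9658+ 2808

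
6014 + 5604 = 11618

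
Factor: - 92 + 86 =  - 2^1 * 3^1 = -6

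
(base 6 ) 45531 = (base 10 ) 6463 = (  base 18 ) 11H1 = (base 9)8771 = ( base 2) 1100100111111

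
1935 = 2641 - 706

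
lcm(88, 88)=88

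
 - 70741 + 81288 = 10547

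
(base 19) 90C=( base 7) 12336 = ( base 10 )3261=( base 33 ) 2wr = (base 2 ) 110010111101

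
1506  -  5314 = -3808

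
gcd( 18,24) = 6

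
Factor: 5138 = 2^1*7^1*367^1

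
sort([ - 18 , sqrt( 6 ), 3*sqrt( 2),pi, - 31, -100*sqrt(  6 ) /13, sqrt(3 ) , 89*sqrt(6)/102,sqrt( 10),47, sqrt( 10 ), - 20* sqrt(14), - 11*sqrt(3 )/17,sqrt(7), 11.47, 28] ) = [ - 20*sqrt( 14 ), - 31, - 100*sqrt(6 ) /13, - 18, - 11*sqrt(3 )/17 , sqrt(3),89*sqrt(6)/102,sqrt(6 ) , sqrt( 7) , pi , sqrt( 10), sqrt(10 ),3*sqrt( 2 ),11.47, 28, 47 ] 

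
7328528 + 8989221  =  16317749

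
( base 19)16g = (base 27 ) I5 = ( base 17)1BF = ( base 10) 491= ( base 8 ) 753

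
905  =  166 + 739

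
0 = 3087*0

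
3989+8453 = 12442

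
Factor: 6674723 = 11^2*55163^1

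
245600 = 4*61400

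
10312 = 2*5156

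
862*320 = 275840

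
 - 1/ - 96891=1/96891 = 0.00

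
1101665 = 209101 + 892564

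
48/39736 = 6/4967 = 0.00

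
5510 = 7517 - 2007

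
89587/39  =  89587/39 =2297.10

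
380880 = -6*( -63480)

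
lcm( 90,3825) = 7650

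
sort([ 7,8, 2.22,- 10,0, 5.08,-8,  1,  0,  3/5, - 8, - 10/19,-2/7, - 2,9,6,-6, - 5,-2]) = [  -  10,  -  8,-8,-6, - 5,-2,-2, - 10/19, - 2/7,  0,  0,3/5, 1,2.22, 5.08, 6, 7,  8 , 9]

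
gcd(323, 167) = 1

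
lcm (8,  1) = 8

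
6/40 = 3/20 = 0.15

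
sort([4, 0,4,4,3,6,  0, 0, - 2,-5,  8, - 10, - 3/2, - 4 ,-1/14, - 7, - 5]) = [ - 10, - 7, - 5, - 5,  -  4, - 2 , - 3/2,  -  1/14, 0,0,0,  3,4 , 4,4,6,8 ] 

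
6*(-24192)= - 145152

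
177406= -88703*(-2)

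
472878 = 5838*81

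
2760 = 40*69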